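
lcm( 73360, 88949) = 7115920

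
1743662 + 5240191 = 6983853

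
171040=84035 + 87005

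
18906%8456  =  1994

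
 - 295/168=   - 2  +  41/168 = -1.76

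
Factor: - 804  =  - 2^2*3^1 * 67^1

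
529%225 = 79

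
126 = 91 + 35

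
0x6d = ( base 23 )4H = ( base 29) 3M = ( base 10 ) 109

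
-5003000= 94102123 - 99105123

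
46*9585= 440910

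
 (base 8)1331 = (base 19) 207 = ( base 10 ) 729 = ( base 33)m3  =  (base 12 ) 509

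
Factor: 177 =3^1 *59^1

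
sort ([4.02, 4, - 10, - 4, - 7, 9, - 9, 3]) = [  -  10, - 9, - 7, - 4,3,4,4.02,9]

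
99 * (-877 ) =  - 86823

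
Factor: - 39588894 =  - 2^1*3^2*19^1*115757^1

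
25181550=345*72990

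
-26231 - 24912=-51143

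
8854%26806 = 8854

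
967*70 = 67690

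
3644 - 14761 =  - 11117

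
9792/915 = 3264/305 = 10.70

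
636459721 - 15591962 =620867759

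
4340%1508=1324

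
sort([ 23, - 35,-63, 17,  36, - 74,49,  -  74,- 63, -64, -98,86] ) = [ - 98, - 74, -74, - 64, - 63, - 63, - 35, 17,  23,36, 49 , 86] 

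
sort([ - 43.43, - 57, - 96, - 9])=[ - 96, - 57, - 43.43, - 9 ] 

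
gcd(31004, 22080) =92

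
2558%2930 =2558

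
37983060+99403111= 137386171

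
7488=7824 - 336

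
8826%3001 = 2824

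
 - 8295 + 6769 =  - 1526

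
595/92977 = 595/92977  =  0.01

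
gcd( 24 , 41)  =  1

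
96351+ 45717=142068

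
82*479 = 39278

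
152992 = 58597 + 94395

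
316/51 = 316/51 = 6.20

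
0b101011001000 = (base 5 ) 42020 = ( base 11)208A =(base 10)2760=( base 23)550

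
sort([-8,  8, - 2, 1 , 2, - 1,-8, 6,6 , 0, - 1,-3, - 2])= [ - 8,  -  8, - 3, - 2,-2,-1, - 1,0,  1 , 2, 6,6, 8] 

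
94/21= 94/21=4.48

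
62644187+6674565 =69318752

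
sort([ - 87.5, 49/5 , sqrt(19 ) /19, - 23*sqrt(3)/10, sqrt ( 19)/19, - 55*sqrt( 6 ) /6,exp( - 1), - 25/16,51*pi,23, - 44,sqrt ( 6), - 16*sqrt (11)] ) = [ - 87.5, - 16 * sqrt(11 ), - 44, - 55*sqrt(6)/6, - 23*sqrt (3 )/10,- 25/16,sqrt(19 ) /19, sqrt( 19 ) /19,exp( - 1), sqrt (6) , 49/5, 23,51*pi]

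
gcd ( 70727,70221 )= 1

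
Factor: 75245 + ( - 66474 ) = 8771 = 7^2*179^1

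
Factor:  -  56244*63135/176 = - 887741235/44  =  - 2^( - 2)*3^3*5^1*11^( - 1 )* 23^1*43^1*61^1*109^1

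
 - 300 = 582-882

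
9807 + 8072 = 17879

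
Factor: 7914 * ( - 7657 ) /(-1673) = 60597498/1673 = 2^1*3^1*7^(-1)*13^1  *19^1*31^1* 239^( - 1)*1319^1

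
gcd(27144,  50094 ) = 18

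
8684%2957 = 2770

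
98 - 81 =17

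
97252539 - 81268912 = 15983627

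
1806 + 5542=7348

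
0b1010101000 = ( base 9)835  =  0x2a8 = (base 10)680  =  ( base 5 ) 10210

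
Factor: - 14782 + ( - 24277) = -39059 =-139^1* 281^1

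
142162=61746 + 80416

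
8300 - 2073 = 6227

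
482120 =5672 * 85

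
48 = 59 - 11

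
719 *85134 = 61211346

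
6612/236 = 28 + 1/59 = 28.02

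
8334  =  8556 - 222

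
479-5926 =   -  5447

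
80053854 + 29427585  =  109481439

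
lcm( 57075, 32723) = 2454225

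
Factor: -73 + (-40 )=  -  113^1 =- 113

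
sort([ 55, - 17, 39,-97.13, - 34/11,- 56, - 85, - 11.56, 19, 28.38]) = [ - 97.13, - 85, - 56, - 17, - 11.56 , - 34/11, 19 , 28.38,  39,55]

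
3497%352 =329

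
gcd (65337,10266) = 87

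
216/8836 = 54/2209 = 0.02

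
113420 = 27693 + 85727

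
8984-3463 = 5521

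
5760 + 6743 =12503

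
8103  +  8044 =16147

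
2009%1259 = 750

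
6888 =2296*3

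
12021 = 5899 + 6122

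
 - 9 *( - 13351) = 120159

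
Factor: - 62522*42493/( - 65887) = 2^1*11^1*41^( - 1 )*43^1*727^1*1607^( - 1 )*3863^1 = 2656747346/65887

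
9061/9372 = 9061/9372 = 0.97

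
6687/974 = 6  +  843/974 = 6.87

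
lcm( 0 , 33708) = 0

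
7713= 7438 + 275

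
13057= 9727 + 3330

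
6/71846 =3/35923 =0.00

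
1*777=777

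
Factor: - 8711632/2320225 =-2^4*5^( - 2 )*92809^( - 1 )*544477^1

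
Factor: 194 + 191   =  385 = 5^1*7^1*11^1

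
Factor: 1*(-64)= - 2^6 = - 64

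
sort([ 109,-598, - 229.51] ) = [- 598, - 229.51,109 ] 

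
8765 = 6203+2562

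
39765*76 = 3022140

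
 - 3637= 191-3828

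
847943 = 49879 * 17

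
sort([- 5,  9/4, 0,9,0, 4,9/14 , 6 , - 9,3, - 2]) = [ - 9,-5, - 2, 0,0,  9/14,  9/4,  3, 4,  6, 9] 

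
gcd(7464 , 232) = 8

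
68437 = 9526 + 58911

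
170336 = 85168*2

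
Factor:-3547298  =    -  2^1*1773649^1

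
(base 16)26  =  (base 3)1102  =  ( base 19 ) 20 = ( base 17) 24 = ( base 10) 38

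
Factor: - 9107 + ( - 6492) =- 19^1 *821^1 = - 15599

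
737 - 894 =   -  157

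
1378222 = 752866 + 625356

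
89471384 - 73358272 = 16113112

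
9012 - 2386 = 6626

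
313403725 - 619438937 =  - 306035212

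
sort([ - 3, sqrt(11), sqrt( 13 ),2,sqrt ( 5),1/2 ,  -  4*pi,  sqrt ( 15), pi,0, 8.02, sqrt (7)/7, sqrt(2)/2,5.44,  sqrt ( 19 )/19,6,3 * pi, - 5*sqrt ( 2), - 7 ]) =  [ - 4*pi, - 5 * sqrt( 2 ), - 7,-3,0,sqrt(19)/19, sqrt( 7)/7,1/2,sqrt(2 ) /2,2,sqrt( 5),pi, sqrt( 11), sqrt (13 ) , sqrt(15),  5.44, 6,8.02,3*pi ]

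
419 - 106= 313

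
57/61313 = 3/3227 = 0.00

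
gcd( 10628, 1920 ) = 4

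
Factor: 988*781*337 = 2^2 *11^1*13^1*19^1 * 71^1 *337^1 = 260038636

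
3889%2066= 1823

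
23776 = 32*743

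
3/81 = 1/27=   0.04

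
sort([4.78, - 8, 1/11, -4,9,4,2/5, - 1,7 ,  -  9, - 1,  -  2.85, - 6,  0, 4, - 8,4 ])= [ - 9, - 8, - 8, -6, - 4,  -  2.85, - 1,-1,0 , 1/11,  2/5,  4,4, 4, 4.78,7,9 ] 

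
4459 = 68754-64295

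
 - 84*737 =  - 61908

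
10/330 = 1/33 = 0.03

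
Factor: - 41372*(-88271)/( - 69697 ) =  - 2^2*103^1*857^1*10343^1*69697^( - 1) =-3651947812/69697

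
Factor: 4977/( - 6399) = - 7/9=- 3^( - 2) * 7^1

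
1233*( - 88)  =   - 108504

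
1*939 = 939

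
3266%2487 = 779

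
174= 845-671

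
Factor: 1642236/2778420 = 5^ ( - 1)*107^1*1279^1*46307^( - 1) = 136853/231535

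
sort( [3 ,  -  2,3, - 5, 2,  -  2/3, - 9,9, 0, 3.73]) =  [ - 9, - 5, - 2,  -  2/3,0 , 2, 3,3,3.73,  9 ] 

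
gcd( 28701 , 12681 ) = 9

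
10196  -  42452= -32256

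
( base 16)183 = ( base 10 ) 387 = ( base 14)1D9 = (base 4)12003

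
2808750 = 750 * 3745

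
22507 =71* 317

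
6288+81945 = 88233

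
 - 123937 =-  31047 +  - 92890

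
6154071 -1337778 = 4816293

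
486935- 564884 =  - 77949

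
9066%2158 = 434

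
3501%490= 71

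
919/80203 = 919/80203 =0.01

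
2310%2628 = 2310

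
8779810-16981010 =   -  8201200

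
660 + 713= 1373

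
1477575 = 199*7425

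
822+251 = 1073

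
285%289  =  285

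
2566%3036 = 2566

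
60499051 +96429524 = 156928575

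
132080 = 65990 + 66090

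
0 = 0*45159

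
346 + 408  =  754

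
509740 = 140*3641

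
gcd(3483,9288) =1161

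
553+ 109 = 662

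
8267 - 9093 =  - 826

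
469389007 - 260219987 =209169020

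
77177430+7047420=84224850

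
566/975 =566/975 = 0.58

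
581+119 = 700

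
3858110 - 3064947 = 793163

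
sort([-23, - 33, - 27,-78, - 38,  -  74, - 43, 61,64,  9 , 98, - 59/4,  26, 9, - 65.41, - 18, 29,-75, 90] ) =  [  -  78, - 75, - 74, - 65.41, - 43,-38, - 33, - 27, - 23,-18, - 59/4 , 9,9, 26,29, 61, 64, 90,  98]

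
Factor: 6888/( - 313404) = -2/91 =-2^1*7^( - 1 )*13^( - 1)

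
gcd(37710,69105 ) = 15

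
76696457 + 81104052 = 157800509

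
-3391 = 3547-6938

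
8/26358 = 4/13179 = 0.00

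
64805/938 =64805/938   =  69.09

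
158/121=158/121 =1.31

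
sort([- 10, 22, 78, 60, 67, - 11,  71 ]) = [ - 11,  -  10,22,  60 , 67 , 71, 78]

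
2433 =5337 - 2904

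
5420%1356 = 1352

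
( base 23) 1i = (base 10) 41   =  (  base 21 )1k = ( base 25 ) 1g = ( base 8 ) 51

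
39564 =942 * 42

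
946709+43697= 990406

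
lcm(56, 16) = 112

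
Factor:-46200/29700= - 2^1*3^(- 2 ) * 7^1 = -  14/9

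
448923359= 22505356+426418003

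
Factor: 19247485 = 5^1 * 17^1 * 127^1*1783^1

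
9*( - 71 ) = - 639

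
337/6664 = 337/6664 = 0.05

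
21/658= 3/94 = 0.03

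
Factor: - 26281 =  - 41^1*641^1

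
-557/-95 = 5  +  82/95 = 5.86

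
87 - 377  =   -290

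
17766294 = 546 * 32539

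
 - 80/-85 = 16/17 = 0.94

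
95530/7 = 13647 + 1/7 =13647.14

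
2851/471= 2851/471= 6.05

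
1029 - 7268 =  - 6239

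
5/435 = 1/87 = 0.01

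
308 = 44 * 7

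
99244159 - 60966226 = 38277933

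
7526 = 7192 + 334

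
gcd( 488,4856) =8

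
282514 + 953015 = 1235529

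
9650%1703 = 1135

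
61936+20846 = 82782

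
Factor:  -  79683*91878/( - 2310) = 1220185779/385 = 3^1*5^(-1 )*7^( - 1 )*11^( - 1 )*15313^1*26561^1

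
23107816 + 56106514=79214330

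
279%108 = 63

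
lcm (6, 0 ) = 0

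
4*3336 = 13344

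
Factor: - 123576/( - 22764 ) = 2^1 * 7^( - 1) * 19^1 = 38/7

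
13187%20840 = 13187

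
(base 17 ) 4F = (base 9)102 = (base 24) 3B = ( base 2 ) 1010011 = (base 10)83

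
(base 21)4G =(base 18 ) 5A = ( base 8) 144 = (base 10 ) 100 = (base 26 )3m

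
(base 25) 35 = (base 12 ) 68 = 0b1010000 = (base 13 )62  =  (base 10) 80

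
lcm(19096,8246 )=362824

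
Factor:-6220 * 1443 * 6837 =-61365220020 = - 2^2 * 3^2*5^1*13^1 * 37^1*43^1*53^1 *311^1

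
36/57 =12/19 =0.63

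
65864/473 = 139 + 117/473 =139.25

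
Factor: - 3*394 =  - 2^1 * 3^1*197^1 = - 1182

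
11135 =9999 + 1136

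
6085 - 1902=4183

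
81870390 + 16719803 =98590193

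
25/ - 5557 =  - 1  +  5532/5557= - 0.00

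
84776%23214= 15134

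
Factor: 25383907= 17^1 * 1493171^1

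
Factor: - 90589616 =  - 2^4 * 13^1 * 37^1*79^1*149^1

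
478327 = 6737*71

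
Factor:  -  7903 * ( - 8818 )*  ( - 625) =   -  2^1*5^4*7^1 * 1129^1*4409^1=- 43555408750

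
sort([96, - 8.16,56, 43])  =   [-8.16,43,56,96 ]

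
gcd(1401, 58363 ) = 1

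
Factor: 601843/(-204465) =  - 3^(-1)*5^(-1 ) * 11^1 * 43^( - 1) * 317^(  -  1 ) * 54713^1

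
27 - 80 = - 53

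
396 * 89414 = 35407944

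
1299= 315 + 984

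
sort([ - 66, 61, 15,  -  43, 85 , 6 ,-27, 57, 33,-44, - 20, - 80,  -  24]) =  [ - 80, - 66, - 44,-43,  -  27,-24, - 20,6, 15,  33, 57,61,85 ] 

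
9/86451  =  3/28817 = 0.00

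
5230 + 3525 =8755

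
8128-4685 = 3443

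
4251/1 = 4251 = 4251.00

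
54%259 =54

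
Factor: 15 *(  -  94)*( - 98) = 138180 = 2^2*3^1* 5^1*7^2*47^1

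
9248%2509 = 1721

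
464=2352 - 1888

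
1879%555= 214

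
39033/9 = 4337 = 4337.00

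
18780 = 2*9390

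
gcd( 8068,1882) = 2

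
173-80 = 93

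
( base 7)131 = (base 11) 65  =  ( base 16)47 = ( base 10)71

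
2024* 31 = 62744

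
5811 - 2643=3168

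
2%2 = 0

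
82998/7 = 11856+6/7 = 11856.86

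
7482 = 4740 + 2742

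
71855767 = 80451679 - 8595912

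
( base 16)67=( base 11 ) 94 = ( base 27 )3M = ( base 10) 103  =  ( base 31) 3A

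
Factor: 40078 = 2^1*29^1*691^1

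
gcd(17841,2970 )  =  3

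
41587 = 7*5941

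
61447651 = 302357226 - 240909575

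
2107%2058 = 49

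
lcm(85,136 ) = 680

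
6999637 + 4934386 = 11934023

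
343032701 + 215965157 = 558997858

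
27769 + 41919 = 69688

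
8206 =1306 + 6900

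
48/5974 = 24/2987= 0.01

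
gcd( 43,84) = 1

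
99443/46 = 99443/46  =  2161.80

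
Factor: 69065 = 5^1*19^1*727^1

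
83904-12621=71283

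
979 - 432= 547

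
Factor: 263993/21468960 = 2^ (-5 )*3^ ( - 2 )*5^( - 1 )*53^1  *293^1*877^( - 1) = 15529/1262880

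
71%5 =1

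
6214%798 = 628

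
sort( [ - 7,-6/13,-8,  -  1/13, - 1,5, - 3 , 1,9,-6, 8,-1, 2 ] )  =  [-8,-7, - 6 , - 3, -1, - 1,-6/13, - 1/13,1,2,5,8,  9 ]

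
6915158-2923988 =3991170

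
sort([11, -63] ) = [ - 63 , 11]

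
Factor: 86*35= 2^1*5^1*7^1*43^1 = 3010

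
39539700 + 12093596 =51633296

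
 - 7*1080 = - 7560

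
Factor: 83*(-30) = -2490  =  -2^1*3^1*5^1*83^1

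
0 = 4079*0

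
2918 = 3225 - 307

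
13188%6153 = 882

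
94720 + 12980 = 107700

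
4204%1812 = 580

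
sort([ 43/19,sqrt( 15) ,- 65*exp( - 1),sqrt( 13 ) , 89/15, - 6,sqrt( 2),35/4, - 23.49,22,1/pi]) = [ - 65 *exp( - 1 ), - 23.49, - 6,  1/pi, sqrt (2 ) , 43/19,sqrt (13 ),sqrt( 15),89/15 , 35/4,22 ]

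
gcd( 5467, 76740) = 1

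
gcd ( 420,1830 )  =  30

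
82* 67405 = 5527210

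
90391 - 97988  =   - 7597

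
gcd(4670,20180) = 10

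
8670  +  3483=12153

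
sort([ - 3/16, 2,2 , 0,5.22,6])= [ - 3/16,0, 2,2,5.22,6 ]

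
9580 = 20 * 479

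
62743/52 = 62743/52 = 1206.60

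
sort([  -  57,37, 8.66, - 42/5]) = [-57,-42/5, 8.66, 37]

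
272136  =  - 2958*(-92) 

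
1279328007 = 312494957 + 966833050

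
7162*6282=44991684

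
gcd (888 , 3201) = 3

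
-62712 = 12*(  -  5226) 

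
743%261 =221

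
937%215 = 77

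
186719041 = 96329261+90389780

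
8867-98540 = -89673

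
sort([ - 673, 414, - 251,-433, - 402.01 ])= [ - 673,-433,-402.01, - 251, 414 ] 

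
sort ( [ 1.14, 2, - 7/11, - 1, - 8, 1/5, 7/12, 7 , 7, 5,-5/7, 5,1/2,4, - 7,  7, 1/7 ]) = [- 8, - 7,-1 , - 5/7, - 7/11, 1/7, 1/5,  1/2, 7/12,1.14, 2 , 4, 5, 5 , 7, 7, 7 ] 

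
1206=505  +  701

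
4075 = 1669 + 2406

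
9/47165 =9/47165=0.00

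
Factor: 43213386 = 2^1*3^1*223^1 * 32297^1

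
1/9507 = 1/9507 = 0.00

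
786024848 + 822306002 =1608330850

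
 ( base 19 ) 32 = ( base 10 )59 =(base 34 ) 1p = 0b111011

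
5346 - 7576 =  - 2230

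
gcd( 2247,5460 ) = 21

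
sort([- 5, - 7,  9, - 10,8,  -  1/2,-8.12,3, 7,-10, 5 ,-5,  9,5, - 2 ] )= [  -  10 , - 10, - 8.12, - 7,-5, - 5,  -  2, -1/2,3 , 5,5,  7, 8,9, 9 ]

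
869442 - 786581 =82861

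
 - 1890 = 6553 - 8443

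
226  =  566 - 340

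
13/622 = 13/622 = 0.02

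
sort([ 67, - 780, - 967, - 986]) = [ - 986, - 967,-780,67 ] 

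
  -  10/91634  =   - 1 + 45812/45817 =- 0.00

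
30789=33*933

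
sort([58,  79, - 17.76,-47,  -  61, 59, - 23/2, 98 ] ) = [ - 61,-47,-17.76, - 23/2,  58,59,79 , 98 ] 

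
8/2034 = 4/1017 = 0.00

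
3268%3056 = 212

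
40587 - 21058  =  19529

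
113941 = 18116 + 95825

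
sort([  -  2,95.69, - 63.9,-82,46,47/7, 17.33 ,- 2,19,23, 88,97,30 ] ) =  [ - 82,  -  63.9, - 2, - 2,47/7,17.33,19,23, 30 , 46 , 88, 95.69,97]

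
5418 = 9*602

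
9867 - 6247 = 3620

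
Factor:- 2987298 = -2^1 * 3^2*165961^1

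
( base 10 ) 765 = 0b1011111101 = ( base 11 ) 636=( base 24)17L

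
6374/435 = 6374/435 = 14.65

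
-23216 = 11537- 34753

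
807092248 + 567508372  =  1374600620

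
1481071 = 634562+846509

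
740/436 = 1 + 76/109 = 1.70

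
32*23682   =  757824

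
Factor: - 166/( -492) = 2^(-1 )*3^( - 1 ) *41^( - 1)*83^1 = 83/246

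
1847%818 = 211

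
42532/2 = 21266 = 21266.00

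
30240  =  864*35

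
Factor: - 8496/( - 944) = 3^2=9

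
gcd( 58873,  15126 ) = 1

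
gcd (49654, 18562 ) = 2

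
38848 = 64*607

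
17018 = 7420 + 9598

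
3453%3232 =221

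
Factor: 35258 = 2^1*17^2*61^1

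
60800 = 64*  950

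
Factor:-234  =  -2^1*3^2*13^1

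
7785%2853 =2079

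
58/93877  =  58/93877 = 0.00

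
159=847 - 688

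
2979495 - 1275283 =1704212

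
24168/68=6042/17   =  355.41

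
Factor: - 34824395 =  - 5^1*6964879^1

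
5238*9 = 47142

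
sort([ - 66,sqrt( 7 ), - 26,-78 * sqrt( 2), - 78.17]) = [ - 78*sqrt(2), - 78.17, - 66,-26,sqrt(7 )] 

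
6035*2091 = 12619185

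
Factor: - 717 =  - 3^1*239^1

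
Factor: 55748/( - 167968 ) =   -  77/232 = -2^( - 3)*7^1*11^1*29^( - 1)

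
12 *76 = 912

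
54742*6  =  328452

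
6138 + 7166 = 13304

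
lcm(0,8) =0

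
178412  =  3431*52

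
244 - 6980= - 6736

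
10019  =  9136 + 883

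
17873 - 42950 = - 25077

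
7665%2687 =2291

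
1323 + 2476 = 3799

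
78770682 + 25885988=104656670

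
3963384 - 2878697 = 1084687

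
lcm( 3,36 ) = 36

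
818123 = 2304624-1486501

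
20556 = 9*2284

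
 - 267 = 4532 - 4799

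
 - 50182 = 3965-54147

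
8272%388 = 124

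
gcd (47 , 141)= 47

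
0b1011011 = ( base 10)91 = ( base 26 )3d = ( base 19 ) 4f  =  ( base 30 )31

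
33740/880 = 1687/44 = 38.34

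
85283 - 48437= 36846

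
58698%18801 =2295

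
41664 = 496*84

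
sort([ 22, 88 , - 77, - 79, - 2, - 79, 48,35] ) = [ - 79, - 79,- 77,-2,22,35,48,88] 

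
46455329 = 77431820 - 30976491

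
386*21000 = 8106000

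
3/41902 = 3/41902 = 0.00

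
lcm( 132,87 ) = 3828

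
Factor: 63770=2^1*5^1*7^1*911^1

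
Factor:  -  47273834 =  - 2^1*857^1*27581^1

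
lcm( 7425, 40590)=608850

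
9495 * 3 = 28485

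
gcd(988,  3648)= 76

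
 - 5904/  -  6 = 984  +  0/1 = 984.00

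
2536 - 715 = 1821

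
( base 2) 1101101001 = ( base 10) 873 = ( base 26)17F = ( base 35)OX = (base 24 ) 1c9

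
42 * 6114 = 256788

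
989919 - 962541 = 27378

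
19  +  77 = 96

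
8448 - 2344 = 6104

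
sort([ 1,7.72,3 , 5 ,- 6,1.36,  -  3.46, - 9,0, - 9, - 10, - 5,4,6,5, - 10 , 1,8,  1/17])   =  [ - 10 , - 10, - 9,  -  9,  -  6, -5, - 3.46, 0,1/17,1,1,1.36,  3, 4 , 5,5 , 6,7.72, 8] 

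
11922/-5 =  - 2385 + 3/5 = - 2384.40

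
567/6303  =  189/2101 = 0.09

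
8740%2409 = 1513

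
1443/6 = 481/2 = 240.50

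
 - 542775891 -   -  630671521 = 87895630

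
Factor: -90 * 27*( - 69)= 167670 = 2^1*3^6*5^1*23^1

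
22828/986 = 11414/493 = 23.15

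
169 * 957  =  161733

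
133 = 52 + 81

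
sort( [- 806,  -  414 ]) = [ - 806,-414]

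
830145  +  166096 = 996241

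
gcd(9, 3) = 3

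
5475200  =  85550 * 64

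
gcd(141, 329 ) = 47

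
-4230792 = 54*( - 78348)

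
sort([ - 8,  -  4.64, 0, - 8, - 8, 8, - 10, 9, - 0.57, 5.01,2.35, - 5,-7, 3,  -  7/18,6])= [ - 10,  -  8,-8,-8, - 7, - 5, - 4.64, - 0.57, - 7/18, 0,2.35,3,5.01 , 6, 8,9]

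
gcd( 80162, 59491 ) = 1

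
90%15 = 0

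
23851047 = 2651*8997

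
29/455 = 29/455= 0.06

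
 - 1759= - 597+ - 1162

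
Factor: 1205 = 5^1*241^1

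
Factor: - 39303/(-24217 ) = 99/61 = 3^2*11^1*61^( - 1) 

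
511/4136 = 511/4136 = 0.12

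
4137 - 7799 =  - 3662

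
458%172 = 114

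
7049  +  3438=10487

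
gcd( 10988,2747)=2747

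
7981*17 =135677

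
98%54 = 44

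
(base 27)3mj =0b101011110000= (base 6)20544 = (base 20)700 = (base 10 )2800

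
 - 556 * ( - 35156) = 19546736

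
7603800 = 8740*870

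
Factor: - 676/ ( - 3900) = 3^(  -  1) * 5^ ( - 2 )*13^1=   13/75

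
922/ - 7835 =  - 1  +  6913/7835 = - 0.12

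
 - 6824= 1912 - 8736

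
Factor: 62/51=2^1*3^( -1 ) * 17^(-1 )*31^1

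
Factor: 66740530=2^1*5^1*6674053^1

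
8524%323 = 126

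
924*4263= 3939012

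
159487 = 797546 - 638059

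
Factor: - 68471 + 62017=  - 2^1*7^1*461^1=- 6454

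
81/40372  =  81/40372   =  0.00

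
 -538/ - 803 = 538/803  =  0.67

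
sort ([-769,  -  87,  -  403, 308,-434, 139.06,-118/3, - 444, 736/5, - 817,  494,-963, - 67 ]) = [ - 963, - 817,-769, - 444, - 434, -403,- 87,-67, - 118/3,139.06,736/5, 308,494]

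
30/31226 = 15/15613 =0.00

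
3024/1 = 3024 = 3024.00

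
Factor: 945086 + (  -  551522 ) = 2^2 * 3^1 * 32797^1 = 393564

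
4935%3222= 1713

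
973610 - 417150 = 556460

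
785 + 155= 940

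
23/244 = 23/244 = 0.09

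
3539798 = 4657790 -1117992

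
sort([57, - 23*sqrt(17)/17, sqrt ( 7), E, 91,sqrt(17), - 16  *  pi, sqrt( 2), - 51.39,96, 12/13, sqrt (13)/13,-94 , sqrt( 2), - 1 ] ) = [ - 94,-51.39, - 16*pi, - 23*sqrt( 17)/17, - 1, sqrt( 13)/13,12/13,sqrt( 2),sqrt( 2),sqrt(7) , E,sqrt ( 17 ), 57, 91, 96] 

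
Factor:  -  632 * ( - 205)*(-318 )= -41200080 = - 2^4*3^1*5^1 * 41^1*53^1*79^1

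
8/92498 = 4/46249 = 0.00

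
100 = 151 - 51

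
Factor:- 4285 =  - 5^1*857^1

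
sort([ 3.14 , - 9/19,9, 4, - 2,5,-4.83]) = [ - 4.83,-2, - 9/19, 3.14,  4,5, 9]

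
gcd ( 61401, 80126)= 1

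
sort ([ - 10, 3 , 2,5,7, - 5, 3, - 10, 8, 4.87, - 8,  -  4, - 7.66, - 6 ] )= [ - 10, - 10, - 8, - 7.66, - 6 , - 5, - 4,2,3,3, 4.87, 5,7, 8]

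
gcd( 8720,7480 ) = 40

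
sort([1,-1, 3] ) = [ - 1,1, 3] 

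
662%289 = 84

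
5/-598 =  - 5/598 = - 0.01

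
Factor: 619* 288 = 2^5*3^2 * 619^1 = 178272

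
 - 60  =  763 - 823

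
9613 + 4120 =13733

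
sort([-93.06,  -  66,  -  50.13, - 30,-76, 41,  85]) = [ - 93.06, - 76, - 66, - 50.13, - 30, 41,85]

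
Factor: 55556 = 2^2*17^1*19^1  *43^1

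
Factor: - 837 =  - 3^3  *31^1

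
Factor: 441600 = 2^8*3^1*5^2*23^1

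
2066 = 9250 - 7184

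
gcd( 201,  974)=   1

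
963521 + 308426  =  1271947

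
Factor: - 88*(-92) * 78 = 2^6*3^1*11^1 * 13^1*23^1  =  631488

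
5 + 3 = 8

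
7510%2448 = 166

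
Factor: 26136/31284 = 2^1*3^1*11^1*79^ (  -  1 )= 66/79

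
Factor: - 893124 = - 2^2*3^2 * 24809^1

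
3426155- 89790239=-86364084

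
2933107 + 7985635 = 10918742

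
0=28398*0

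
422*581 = 245182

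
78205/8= 9775 + 5/8 =9775.62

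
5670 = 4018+1652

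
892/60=223/15 = 14.87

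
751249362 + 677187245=1428436607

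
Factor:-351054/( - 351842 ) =3^4*11^1*19^( - 1 )*47^(- 1) = 891/893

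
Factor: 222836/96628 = 113/49 = 7^( - 2 )*113^1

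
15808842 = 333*47474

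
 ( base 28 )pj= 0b1011001111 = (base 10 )719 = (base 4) 23033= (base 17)285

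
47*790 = 37130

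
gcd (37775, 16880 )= 5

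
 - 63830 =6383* ( - 10) 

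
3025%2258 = 767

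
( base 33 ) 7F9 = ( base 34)711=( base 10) 8127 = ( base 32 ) 7TV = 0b1111110111111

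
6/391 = 6/391 = 0.02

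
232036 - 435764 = -203728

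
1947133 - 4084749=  - 2137616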